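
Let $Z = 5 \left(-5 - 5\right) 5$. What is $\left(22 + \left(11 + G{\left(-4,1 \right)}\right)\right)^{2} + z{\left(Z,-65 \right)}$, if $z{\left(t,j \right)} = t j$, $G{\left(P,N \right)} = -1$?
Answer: $17274$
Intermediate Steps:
$Z = -250$ ($Z = 5 \left(-10\right) 5 = \left(-50\right) 5 = -250$)
$z{\left(t,j \right)} = j t$
$\left(22 + \left(11 + G{\left(-4,1 \right)}\right)\right)^{2} + z{\left(Z,-65 \right)} = \left(22 + \left(11 - 1\right)\right)^{2} - -16250 = \left(22 + 10\right)^{2} + 16250 = 32^{2} + 16250 = 1024 + 16250 = 17274$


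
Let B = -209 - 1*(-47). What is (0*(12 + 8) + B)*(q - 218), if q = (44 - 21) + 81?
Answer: 18468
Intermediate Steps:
q = 104 (q = 23 + 81 = 104)
B = -162 (B = -209 + 47 = -162)
(0*(12 + 8) + B)*(q - 218) = (0*(12 + 8) - 162)*(104 - 218) = (0*20 - 162)*(-114) = (0 - 162)*(-114) = -162*(-114) = 18468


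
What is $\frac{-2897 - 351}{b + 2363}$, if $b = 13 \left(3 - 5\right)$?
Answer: $- \frac{3248}{2337} \approx -1.3898$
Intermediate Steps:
$b = -26$ ($b = 13 \left(-2\right) = -26$)
$\frac{-2897 - 351}{b + 2363} = \frac{-2897 - 351}{-26 + 2363} = - \frac{3248}{2337}$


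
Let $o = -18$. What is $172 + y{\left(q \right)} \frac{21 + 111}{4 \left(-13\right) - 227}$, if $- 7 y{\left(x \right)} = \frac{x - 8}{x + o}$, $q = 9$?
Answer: $\frac{1007704}{5859} \approx 171.99$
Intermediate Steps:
$y{\left(x \right)} = - \frac{-8 + x}{7 \left(-18 + x\right)}$ ($y{\left(x \right)} = - \frac{\left(x - 8\right) \frac{1}{x - 18}}{7} = - \frac{\left(-8 + x\right) \frac{1}{-18 + x}}{7} = - \frac{\frac{1}{-18 + x} \left(-8 + x\right)}{7} = - \frac{-8 + x}{7 \left(-18 + x\right)}$)
$172 + y{\left(q \right)} \frac{21 + 111}{4 \left(-13\right) - 227} = 172 + \frac{8 - 9}{7 \left(-18 + 9\right)} \frac{21 + 111}{4 \left(-13\right) - 227} = 172 + \frac{8 - 9}{7 \left(-9\right)} \frac{132}{-52 - 227} = 172 + \frac{1}{7} \left(- \frac{1}{9}\right) \left(-1\right) \frac{132}{-279} = 172 + \frac{132 \left(- \frac{1}{279}\right)}{63} = 172 + \frac{1}{63} \left(- \frac{44}{93}\right) = 172 - \frac{44}{5859} = \frac{1007704}{5859}$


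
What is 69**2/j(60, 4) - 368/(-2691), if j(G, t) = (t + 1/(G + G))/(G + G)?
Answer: 617026192/4329 ≈ 1.4253e+5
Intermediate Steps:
j(G, t) = (t + 1/(2*G))/(2*G) (j(G, t) = (t + 1/(2*G))/((2*G)) = (t + 1/(2*G))*(1/(2*G)) = (t + 1/(2*G))/(2*G))
69**2/j(60, 4) - 368/(-2691) = 69**2/(((1/4)*(1 + 2*60*4)/60**2)) - 368/(-2691) = 4761/(((1/4)*(1/3600)*(1 + 480))) - 368*(-1/2691) = 4761/(((1/4)*(1/3600)*481)) + 16/117 = 4761/(481/14400) + 16/117 = 4761*(14400/481) + 16/117 = 68558400/481 + 16/117 = 617026192/4329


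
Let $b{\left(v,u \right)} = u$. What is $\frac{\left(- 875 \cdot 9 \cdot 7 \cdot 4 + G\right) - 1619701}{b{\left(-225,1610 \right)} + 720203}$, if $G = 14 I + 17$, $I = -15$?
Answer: $- \frac{1840394}{721813} \approx -2.5497$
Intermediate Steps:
$G = -193$ ($G = 14 \left(-15\right) + 17 = -210 + 17 = -193$)
$\frac{\left(- 875 \cdot 9 \cdot 7 \cdot 4 + G\right) - 1619701}{b{\left(-225,1610 \right)} + 720203} = \frac{\left(- 875 \cdot 9 \cdot 7 \cdot 4 - 193\right) - 1619701}{1610 + 720203} = \frac{\left(- 875 \cdot 63 \cdot 4 - 193\right) - 1619701}{721813} = \left(\left(\left(-875\right) 252 - 193\right) - 1619701\right) \frac{1}{721813} = \left(\left(-220500 - 193\right) - 1619701\right) \frac{1}{721813} = \left(-220693 - 1619701\right) \frac{1}{721813} = \left(-1840394\right) \frac{1}{721813} = - \frac{1840394}{721813}$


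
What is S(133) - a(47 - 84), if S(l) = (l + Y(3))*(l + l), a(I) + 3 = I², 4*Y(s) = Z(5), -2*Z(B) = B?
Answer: 135383/4 ≈ 33846.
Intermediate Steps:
Z(B) = -B/2
Y(s) = -5/8 (Y(s) = (-½*5)/4 = (¼)*(-5/2) = -5/8)
a(I) = -3 + I²
S(l) = 2*l*(-5/8 + l) (S(l) = (l - 5/8)*(l + l) = (-5/8 + l)*(2*l) = 2*l*(-5/8 + l))
S(133) - a(47 - 84) = (¼)*133*(-5 + 8*133) - (-3 + (47 - 84)²) = (¼)*133*(-5 + 1064) - (-3 + (-37)²) = (¼)*133*1059 - (-3 + 1369) = 140847/4 - 1*1366 = 140847/4 - 1366 = 135383/4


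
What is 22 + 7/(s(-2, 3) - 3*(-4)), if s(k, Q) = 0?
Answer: 271/12 ≈ 22.583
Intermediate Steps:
22 + 7/(s(-2, 3) - 3*(-4)) = 22 + 7/(0 - 3*(-4)) = 22 + 7/(0 + 12) = 22 + 7/12 = 271/12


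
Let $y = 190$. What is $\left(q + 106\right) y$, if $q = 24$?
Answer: $24700$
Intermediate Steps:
$\left(q + 106\right) y = \left(24 + 106\right) 190 = 130 \cdot 190 = 24700$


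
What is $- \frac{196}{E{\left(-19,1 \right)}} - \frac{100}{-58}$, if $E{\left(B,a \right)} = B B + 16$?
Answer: $\frac{454}{377} \approx 1.2042$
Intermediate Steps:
$E{\left(B,a \right)} = 16 + B^{2}$ ($E{\left(B,a \right)} = B^{2} + 16 = 16 + B^{2}$)
$- \frac{196}{E{\left(-19,1 \right)}} - \frac{100}{-58} = - \frac{196}{16 + \left(-19\right)^{2}} - \frac{100}{-58} = - \frac{196}{16 + 361} - - \frac{50}{29} = - \frac{196}{377} + \frac{50}{29} = \frac{454}{377}$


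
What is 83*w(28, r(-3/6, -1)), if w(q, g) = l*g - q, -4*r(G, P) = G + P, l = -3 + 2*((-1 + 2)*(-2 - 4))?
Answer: -22327/8 ≈ -2790.9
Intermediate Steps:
l = -15 (l = -3 + 2*(1*(-6)) = -3 + 2*(-6) = -3 - 12 = -15)
r(G, P) = -G/4 - P/4 (r(G, P) = -(G + P)/4 = -G/4 - P/4)
w(q, g) = -q - 15*g (w(q, g) = -15*g - q = -q - 15*g)
83*w(28, r(-3/6, -1)) = 83*(-1*28 - 15*(-(-3)/(4*6) - ¼*(-1))) = 83*(-28 - 15*(-(-3)/(4*6) + ¼)) = 83*(-28 - 15*(-¼*(-½) + ¼)) = 83*(-28 - 15*(⅛ + ¼)) = 83*(-28 - 15*3/8) = 83*(-28 - 45/8) = 83*(-269/8) = -22327/8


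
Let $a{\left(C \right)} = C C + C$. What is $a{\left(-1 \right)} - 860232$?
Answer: $-860232$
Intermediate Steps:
$a{\left(C \right)} = C + C^{2}$ ($a{\left(C \right)} = C^{2} + C = C + C^{2}$)
$a{\left(-1 \right)} - 860232 = - (1 - 1) - 860232 = \left(-1\right) 0 - 860232 = 0 - 860232 = -860232$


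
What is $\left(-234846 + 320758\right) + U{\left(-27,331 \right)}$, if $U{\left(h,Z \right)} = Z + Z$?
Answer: $86574$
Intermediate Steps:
$U{\left(h,Z \right)} = 2 Z$
$\left(-234846 + 320758\right) + U{\left(-27,331 \right)} = \left(-234846 + 320758\right) + 2 \cdot 331 = 85912 + 662 = 86574$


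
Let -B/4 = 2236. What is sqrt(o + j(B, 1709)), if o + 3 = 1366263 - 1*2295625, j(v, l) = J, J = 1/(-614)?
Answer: I*sqrt(350366888154)/614 ≈ 964.04*I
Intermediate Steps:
B = -8944 (B = -4*2236 = -8944)
J = -1/614 ≈ -0.0016287
j(v, l) = -1/614
o = -929365 (o = -3 + (1366263 - 1*2295625) = -3 + (1366263 - 2295625) = -3 - 929362 = -929365)
sqrt(o + j(B, 1709)) = sqrt(-929365 - 1/614) = sqrt(-570630111/614) = I*sqrt(350366888154)/614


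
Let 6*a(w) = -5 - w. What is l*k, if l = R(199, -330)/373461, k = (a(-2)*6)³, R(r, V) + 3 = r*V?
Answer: 591057/124487 ≈ 4.7479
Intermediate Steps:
a(w) = -⅚ - w/6 (a(w) = (-5 - w)/6 = -⅚ - w/6)
R(r, V) = -3 + V*r (R(r, V) = -3 + r*V = -3 + V*r)
k = -27 (k = ((-⅚ - ⅙*(-2))*6)³ = ((-⅚ + ⅓)*6)³ = (-½*6)³ = (-3)³ = -27)
l = -21891/124487 (l = (-3 - 330*199)/373461 = (-3 - 65670)*(1/373461) = -65673*1/373461 = -21891/124487 ≈ -0.17585)
l*k = -21891/124487*(-27) = 591057/124487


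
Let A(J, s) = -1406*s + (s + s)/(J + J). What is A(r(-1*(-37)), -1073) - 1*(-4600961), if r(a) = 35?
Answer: 213834892/35 ≈ 6.1096e+6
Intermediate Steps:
A(J, s) = -1406*s + s/J (A(J, s) = -1406*s + (2*s)/((2*J)) = -1406*s + (2*s)*(1/(2*J)) = -1406*s + s/J)
A(r(-1*(-37)), -1073) - 1*(-4600961) = (-1406*(-1073) - 1073/35) - 1*(-4600961) = (1508638 - 1073*1/35) + 4600961 = (1508638 - 1073/35) + 4600961 = 52801257/35 + 4600961 = 213834892/35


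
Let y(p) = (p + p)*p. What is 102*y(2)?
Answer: 816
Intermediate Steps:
y(p) = 2*p² (y(p) = (2*p)*p = 2*p²)
102*y(2) = 102*(2*2²) = 102*(2*4) = 102*8 = 816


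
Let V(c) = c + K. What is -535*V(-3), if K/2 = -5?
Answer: 6955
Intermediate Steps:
K = -10 (K = 2*(-5) = -10)
V(c) = -10 + c (V(c) = c - 10 = -10 + c)
-535*V(-3) = -535*(-10 - 3) = -535*(-13) = 6955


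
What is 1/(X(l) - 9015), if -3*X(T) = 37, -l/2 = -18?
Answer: -3/27082 ≈ -0.00011077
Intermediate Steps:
l = 36 (l = -2*(-18) = 36)
X(T) = -37/3 (X(T) = -⅓*37 = -37/3)
1/(X(l) - 9015) = 1/(-37/3 - 9015) = 1/(-27082/3) = -3/27082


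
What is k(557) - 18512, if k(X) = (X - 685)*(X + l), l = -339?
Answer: -46416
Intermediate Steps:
k(X) = (-685 + X)*(-339 + X) (k(X) = (X - 685)*(X - 339) = (-685 + X)*(-339 + X))
k(557) - 18512 = (232215 + 557² - 1024*557) - 18512 = (232215 + 310249 - 570368) - 18512 = -27904 - 18512 = -46416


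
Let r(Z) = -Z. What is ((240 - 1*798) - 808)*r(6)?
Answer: 8196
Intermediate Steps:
((240 - 1*798) - 808)*r(6) = ((240 - 1*798) - 808)*(-1*6) = ((240 - 798) - 808)*(-6) = (-558 - 808)*(-6) = -1366*(-6) = 8196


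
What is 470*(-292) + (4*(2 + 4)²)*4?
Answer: -136664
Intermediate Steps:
470*(-292) + (4*(2 + 4)²)*4 = -137240 + (4*6²)*4 = -137240 + (4*36)*4 = -137240 + 144*4 = -137240 + 576 = -136664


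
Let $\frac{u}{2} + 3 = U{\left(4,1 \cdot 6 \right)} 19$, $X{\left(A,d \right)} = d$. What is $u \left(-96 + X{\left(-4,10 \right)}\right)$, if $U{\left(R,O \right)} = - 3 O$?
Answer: $59340$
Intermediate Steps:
$u = -690$ ($u = -6 + 2 - 3 \cdot 1 \cdot 6 \cdot 19 = -6 + 2 \left(-3\right) 6 \cdot 19 = -6 + 2 \left(\left(-18\right) 19\right) = -6 + 2 \left(-342\right) = -6 - 684 = -690$)
$u \left(-96 + X{\left(-4,10 \right)}\right) = - 690 \left(-96 + 10\right) = \left(-690\right) \left(-86\right) = 59340$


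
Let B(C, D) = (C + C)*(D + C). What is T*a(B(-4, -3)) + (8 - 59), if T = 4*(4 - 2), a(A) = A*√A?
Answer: -51 + 896*√14 ≈ 3301.5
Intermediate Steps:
B(C, D) = 2*C*(C + D) (B(C, D) = (2*C)*(C + D) = 2*C*(C + D))
a(A) = A^(3/2)
T = 8 (T = 4*2 = 8)
T*a(B(-4, -3)) + (8 - 59) = 8*(2*(-4)*(-4 - 3))^(3/2) + (8 - 59) = 8*(2*(-4)*(-7))^(3/2) - 51 = 8*56^(3/2) - 51 = 8*(112*√14) - 51 = 896*√14 - 51 = -51 + 896*√14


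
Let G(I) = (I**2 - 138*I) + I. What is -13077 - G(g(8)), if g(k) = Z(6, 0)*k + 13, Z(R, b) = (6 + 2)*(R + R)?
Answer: -516041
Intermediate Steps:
Z(R, b) = 16*R (Z(R, b) = 8*(2*R) = 16*R)
g(k) = 13 + 96*k (g(k) = (16*6)*k + 13 = 96*k + 13 = 13 + 96*k)
G(I) = I**2 - 137*I
-13077 - G(g(8)) = -13077 - (13 + 96*8)*(-137 + (13 + 96*8)) = -13077 - (13 + 768)*(-137 + (13 + 768)) = -13077 - 781*(-137 + 781) = -13077 - 781*644 = -13077 - 1*502964 = -13077 - 502964 = -516041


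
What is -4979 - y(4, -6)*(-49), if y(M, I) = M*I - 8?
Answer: -6547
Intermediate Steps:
y(M, I) = -8 + I*M (y(M, I) = I*M - 8 = -8 + I*M)
-4979 - y(4, -6)*(-49) = -4979 - (-8 - 6*4)*(-49) = -4979 - (-8 - 24)*(-49) = -4979 - (-32)*(-49) = -4979 - 1*1568 = -4979 - 1568 = -6547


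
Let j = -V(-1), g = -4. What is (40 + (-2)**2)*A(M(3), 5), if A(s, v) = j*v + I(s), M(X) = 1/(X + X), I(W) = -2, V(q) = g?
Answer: 792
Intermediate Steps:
V(q) = -4
j = 4 (j = -1*(-4) = 4)
M(X) = 1/(2*X)
A(s, v) = -2 + 4*v (A(s, v) = 4*v - 2 = -2 + 4*v)
(40 + (-2)**2)*A(M(3), 5) = (40 + (-2)**2)*(-2 + 4*5) = (40 + 4)*(-2 + 20) = 44*18 = 792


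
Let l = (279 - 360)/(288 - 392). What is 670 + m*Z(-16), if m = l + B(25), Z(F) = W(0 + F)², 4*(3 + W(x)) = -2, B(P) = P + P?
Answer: 537489/416 ≈ 1292.0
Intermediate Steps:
B(P) = 2*P
l = 81/104 (l = -81/(-104) = -81*(-1/104) = 81/104 ≈ 0.77885)
W(x) = -7/2 (W(x) = -3 + (¼)*(-2) = -3 - ½ = -7/2)
Z(F) = 49/4 (Z(F) = (-7/2)² = 49/4)
m = 5281/104 (m = 81/104 + 2*25 = 81/104 + 50 = 5281/104 ≈ 50.779)
670 + m*Z(-16) = 670 + (5281/104)*(49/4) = 670 + 258769/416 = 537489/416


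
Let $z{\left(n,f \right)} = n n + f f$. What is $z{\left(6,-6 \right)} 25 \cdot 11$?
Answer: $19800$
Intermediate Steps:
$z{\left(n,f \right)} = f^{2} + n^{2}$ ($z{\left(n,f \right)} = n^{2} + f^{2} = f^{2} + n^{2}$)
$z{\left(6,-6 \right)} 25 \cdot 11 = \left(\left(-6\right)^{2} + 6^{2}\right) 25 \cdot 11 = \left(36 + 36\right) 25 \cdot 11 = 72 \cdot 25 \cdot 11 = 1800 \cdot 11 = 19800$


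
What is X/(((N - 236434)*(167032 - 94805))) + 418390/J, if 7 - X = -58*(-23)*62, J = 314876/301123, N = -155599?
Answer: 1783682006295403933673/4457914827048058 ≈ 4.0012e+5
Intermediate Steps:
J = 314876/301123 (J = 314876*(1/301123) = 314876/301123 ≈ 1.0457)
X = -82701 (X = 7 - (-58*(-23))*62 = 7 - 1334*62 = 7 - 1*82708 = 7 - 82708 = -82701)
X/(((N - 236434)*(167032 - 94805))) + 418390/J = -82701*1/((-155599 - 236434)*(167032 - 94805)) + 418390/(314876/301123) = -82701/((-392033*72227)) + 418390*(301123/314876) = -82701/(-28315367491) + 62993425985/157438 = -82701*(-1/28315367491) + 62993425985/157438 = 82701/28315367491 + 62993425985/157438 = 1783682006295403933673/4457914827048058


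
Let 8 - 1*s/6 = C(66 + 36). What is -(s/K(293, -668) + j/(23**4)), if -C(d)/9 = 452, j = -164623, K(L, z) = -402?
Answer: 1151661657/18749347 ≈ 61.424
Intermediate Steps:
C(d) = -4068 (C(d) = -9*452 = -4068)
s = 24456 (s = 48 - 6*(-4068) = 48 + 24408 = 24456)
-(s/K(293, -668) + j/(23**4)) = -(24456/(-402) - 164623/(23**4)) = -(24456*(-1/402) - 164623/279841) = -(-4076/67 - 164623*1/279841) = -(-4076/67 - 164623/279841) = -1*(-1151661657/18749347) = 1151661657/18749347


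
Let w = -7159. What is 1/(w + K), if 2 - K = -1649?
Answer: -1/5508 ≈ -0.00018155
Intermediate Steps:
K = 1651 (K = 2 - 1*(-1649) = 2 + 1649 = 1651)
1/(w + K) = 1/(-7159 + 1651) = 1/(-5508) = -1/5508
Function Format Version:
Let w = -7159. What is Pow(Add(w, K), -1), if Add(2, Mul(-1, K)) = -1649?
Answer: Rational(-1, 5508) ≈ -0.00018155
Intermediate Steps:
K = 1651 (K = Add(2, Mul(-1, -1649)) = Add(2, 1649) = 1651)
Pow(Add(w, K), -1) = Pow(Add(-7159, 1651), -1) = Pow(-5508, -1) = Rational(-1, 5508)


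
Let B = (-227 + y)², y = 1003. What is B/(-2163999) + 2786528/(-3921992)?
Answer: -1048971657508/1060898345751 ≈ -0.98876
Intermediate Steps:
B = 602176 (B = (-227 + 1003)² = 776² = 602176)
B/(-2163999) + 2786528/(-3921992) = 602176/(-2163999) + 2786528/(-3921992) = 602176*(-1/2163999) + 2786528*(-1/3921992) = -602176/2163999 - 348316/490249 = -1048971657508/1060898345751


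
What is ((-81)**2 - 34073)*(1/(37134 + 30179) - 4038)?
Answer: 7478033776216/67313 ≈ 1.1109e+8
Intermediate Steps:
((-81)**2 - 34073)*(1/(37134 + 30179) - 4038) = (6561 - 34073)*(1/67313 - 4038) = -27512*(1/67313 - 4038) = -27512*(-271809893/67313) = 7478033776216/67313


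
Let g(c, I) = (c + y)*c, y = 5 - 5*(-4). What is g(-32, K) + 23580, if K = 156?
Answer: 23804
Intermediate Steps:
y = 25 (y = 5 + 20 = 25)
g(c, I) = c*(25 + c) (g(c, I) = (c + 25)*c = (25 + c)*c = c*(25 + c))
g(-32, K) + 23580 = -32*(25 - 32) + 23580 = -32*(-7) + 23580 = 224 + 23580 = 23804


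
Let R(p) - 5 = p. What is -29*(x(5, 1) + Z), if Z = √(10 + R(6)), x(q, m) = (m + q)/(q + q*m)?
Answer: -87/5 - 29*√21 ≈ -150.29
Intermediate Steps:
x(q, m) = (m + q)/(q + m*q)
R(p) = 5 + p
Z = √21 (Z = √(10 + (5 + 6)) = √(10 + 11) = √21 ≈ 4.5826)
-29*(x(5, 1) + Z) = -29*((1 + 5)/(5*(1 + 1)) + √21) = -29*((⅕)*6/2 + √21) = -29*((⅕)*(½)*6 + √21) = -29*(⅗ + √21) = -87/5 - 29*√21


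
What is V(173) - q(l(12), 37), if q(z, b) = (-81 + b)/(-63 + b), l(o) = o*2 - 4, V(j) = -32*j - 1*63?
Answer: -72809/13 ≈ -5600.7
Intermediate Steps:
V(j) = -63 - 32*j (V(j) = -32*j - 63 = -63 - 32*j)
l(o) = -4 + 2*o (l(o) = 2*o - 4 = -4 + 2*o)
q(z, b) = (-81 + b)/(-63 + b)
V(173) - q(l(12), 37) = (-63 - 32*173) - (-81 + 37)/(-63 + 37) = (-63 - 5536) - (-44)/(-26) = -5599 - (-1)*(-44)/26 = -5599 - 1*22/13 = -5599 - 22/13 = -72809/13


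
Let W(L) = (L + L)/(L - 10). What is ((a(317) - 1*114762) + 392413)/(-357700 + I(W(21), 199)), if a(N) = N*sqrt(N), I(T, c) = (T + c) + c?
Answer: -3054161/3930280 - 3487*sqrt(317)/3930280 ≈ -0.79288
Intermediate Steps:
W(L) = 2*L/(-10 + L) (W(L) = (2*L)/(-10 + L) = 2*L/(-10 + L))
I(T, c) = T + 2*c
a(N) = N**(3/2)
((a(317) - 1*114762) + 392413)/(-357700 + I(W(21), 199)) = ((317**(3/2) - 1*114762) + 392413)/(-357700 + (2*21/(-10 + 21) + 2*199)) = ((317*sqrt(317) - 114762) + 392413)/(-357700 + (2*21/11 + 398)) = ((-114762 + 317*sqrt(317)) + 392413)/(-357700 + (2*21*(1/11) + 398)) = (277651 + 317*sqrt(317))/(-357700 + (42/11 + 398)) = (277651 + 317*sqrt(317))/(-357700 + 4420/11) = (277651 + 317*sqrt(317))/(-3930280/11) = (277651 + 317*sqrt(317))*(-11/3930280) = -3054161/3930280 - 3487*sqrt(317)/3930280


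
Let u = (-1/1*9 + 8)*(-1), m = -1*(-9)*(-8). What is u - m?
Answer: 73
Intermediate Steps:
m = -72 (m = 9*(-8) = -72)
u = 1 (u = (-1*1*9 + 8)*(-1) = (-1*9 + 8)*(-1) = (-9 + 8)*(-1) = -1*(-1) = 1)
u - m = 1 - 1*(-72) = 1 + 72 = 73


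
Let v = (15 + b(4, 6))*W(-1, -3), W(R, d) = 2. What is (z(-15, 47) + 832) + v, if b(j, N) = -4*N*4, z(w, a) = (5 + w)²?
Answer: 770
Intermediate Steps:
b(j, N) = -16*N
v = -162 (v = (15 - 16*6)*2 = (15 - 96)*2 = -81*2 = -162)
(z(-15, 47) + 832) + v = ((5 - 15)² + 832) - 162 = ((-10)² + 832) - 162 = (100 + 832) - 162 = 932 - 162 = 770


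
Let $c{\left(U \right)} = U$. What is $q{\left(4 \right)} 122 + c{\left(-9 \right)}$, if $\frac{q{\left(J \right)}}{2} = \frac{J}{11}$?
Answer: $\frac{877}{11} \approx 79.727$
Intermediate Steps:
$q{\left(J \right)} = \frac{2 J}{11}$ ($q{\left(J \right)} = 2 \frac{J}{11} = \frac{2 J}{11}$)
$q{\left(4 \right)} 122 + c{\left(-9 \right)} = \frac{2}{11} \cdot 4 \cdot 122 - 9 = \frac{8}{11} \cdot 122 - 9 = \frac{976}{11} - 9 = \frac{877}{11}$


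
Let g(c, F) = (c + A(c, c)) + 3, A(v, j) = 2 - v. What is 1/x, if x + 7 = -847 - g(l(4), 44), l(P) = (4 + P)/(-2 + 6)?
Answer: -1/859 ≈ -0.0011641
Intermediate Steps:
l(P) = 1 + P/4 (l(P) = (4 + P)/4 = (4 + P)*(¼) = 1 + P/4)
g(c, F) = 5 (g(c, F) = (c + (2 - c)) + 3 = 2 + 3 = 5)
x = -859 (x = -7 + (-847 - 1*5) = -7 + (-847 - 5) = -7 - 852 = -859)
1/x = 1/(-859) = -1/859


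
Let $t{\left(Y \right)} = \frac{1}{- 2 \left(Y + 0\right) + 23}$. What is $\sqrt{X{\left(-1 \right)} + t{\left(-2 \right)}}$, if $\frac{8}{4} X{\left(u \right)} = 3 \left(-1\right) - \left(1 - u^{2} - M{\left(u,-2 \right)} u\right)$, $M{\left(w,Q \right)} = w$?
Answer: $\frac{i \sqrt{78}}{9} \approx 0.98131 i$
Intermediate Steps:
$t{\left(Y \right)} = \frac{1}{23 - 2 Y}$ ($t{\left(Y \right)} = \frac{1}{- 2 Y + 23} = \frac{1}{23 - 2 Y}$)
$X{\left(u \right)} = -2 + u^{2}$ ($X{\left(u \right)} = \frac{3 \left(-1\right) - \left(1 - u^{2} - u u\right)}{2} = \frac{-3 + \left(\left(u^{2} + u^{2}\right) - 1\right)}{2} = \frac{-3 + \left(2 u^{2} - 1\right)}{2} = \frac{-3 + \left(-1 + 2 u^{2}\right)}{2} = \frac{-4 + 2 u^{2}}{2} = -2 + u^{2}$)
$\sqrt{X{\left(-1 \right)} + t{\left(-2 \right)}} = \sqrt{\left(-2 + \left(-1\right)^{2}\right) - \frac{1}{-23 + 2 \left(-2\right)}} = \sqrt{\left(-2 + 1\right) - \frac{1}{-23 - 4}} = \sqrt{-1 - \frac{1}{-27}} = \sqrt{-1 - - \frac{1}{27}} = \sqrt{-1 + \frac{1}{27}} = \sqrt{- \frac{26}{27}} = \frac{i \sqrt{78}}{9}$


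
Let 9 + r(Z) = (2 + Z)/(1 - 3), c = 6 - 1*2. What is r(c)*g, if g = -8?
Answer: 96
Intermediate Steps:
c = 4 (c = 6 - 2 = 4)
r(Z) = -10 - Z/2 (r(Z) = -9 + (2 + Z)/(1 - 3) = -9 + (2 + Z)/(-2) = -9 + (2 + Z)*(-½) = -9 + (-1 - Z/2) = -10 - Z/2)
r(c)*g = (-10 - ½*4)*(-8) = (-10 - 2)*(-8) = -12*(-8) = 96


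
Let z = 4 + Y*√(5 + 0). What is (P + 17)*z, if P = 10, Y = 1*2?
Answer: 108 + 54*√5 ≈ 228.75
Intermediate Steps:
Y = 2
z = 4 + 2*√5 (z = 4 + 2*√(5 + 0) = 4 + 2*√5 ≈ 8.4721)
(P + 17)*z = (10 + 17)*(4 + 2*√5) = 27*(4 + 2*√5) = 108 + 54*√5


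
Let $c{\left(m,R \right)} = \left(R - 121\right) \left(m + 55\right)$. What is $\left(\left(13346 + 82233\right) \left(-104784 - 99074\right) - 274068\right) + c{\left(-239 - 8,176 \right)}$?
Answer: $-19484828410$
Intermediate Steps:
$c{\left(m,R \right)} = \left(-121 + R\right) \left(55 + m\right)$
$\left(\left(13346 + 82233\right) \left(-104784 - 99074\right) - 274068\right) + c{\left(-239 - 8,176 \right)} = \left(\left(13346 + 82233\right) \left(-104784 - 99074\right) - 274068\right) + \left(-6655 - 121 \left(-239 - 8\right) + 55 \cdot 176 + 176 \left(-239 - 8\right)\right) = \left(95579 \left(-203858\right) - 274068\right) + \left(-6655 - 121 \left(-239 - 8\right) + 9680 + 176 \left(-239 - 8\right)\right) = \left(-19484543782 - 274068\right) + \left(-6655 - -29887 + 9680 + 176 \left(-247\right)\right) = -19484817850 + \left(-6655 + 29887 + 9680 - 43472\right) = -19484817850 - 10560 = -19484828410$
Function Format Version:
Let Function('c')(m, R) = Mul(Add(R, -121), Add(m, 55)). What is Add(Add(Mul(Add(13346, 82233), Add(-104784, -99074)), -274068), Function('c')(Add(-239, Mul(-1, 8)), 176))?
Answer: -19484828410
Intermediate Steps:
Function('c')(m, R) = Mul(Add(-121, R), Add(55, m))
Add(Add(Mul(Add(13346, 82233), Add(-104784, -99074)), -274068), Function('c')(Add(-239, Mul(-1, 8)), 176)) = Add(Add(Mul(Add(13346, 82233), Add(-104784, -99074)), -274068), Add(-6655, Mul(-121, Add(-239, Mul(-1, 8))), Mul(55, 176), Mul(176, Add(-239, Mul(-1, 8))))) = Add(Add(Mul(95579, -203858), -274068), Add(-6655, Mul(-121, Add(-239, -8)), 9680, Mul(176, Add(-239, -8)))) = Add(Add(-19484543782, -274068), Add(-6655, Mul(-121, -247), 9680, Mul(176, -247))) = Add(-19484817850, Add(-6655, 29887, 9680, -43472)) = Add(-19484817850, -10560) = -19484828410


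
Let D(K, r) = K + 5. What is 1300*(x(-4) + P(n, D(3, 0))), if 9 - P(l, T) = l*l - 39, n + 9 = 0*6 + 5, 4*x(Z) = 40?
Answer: 54600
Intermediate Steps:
D(K, r) = 5 + K
x(Z) = 10 (x(Z) = (¼)*40 = 10)
n = -4 (n = -9 + (0*6 + 5) = -9 + (0 + 5) = -9 + 5 = -4)
P(l, T) = 48 - l² (P(l, T) = 9 - (l*l - 39) = 9 - (l² - 39) = 9 - (-39 + l²) = 9 + (39 - l²) = 48 - l²)
1300*(x(-4) + P(n, D(3, 0))) = 1300*(10 + (48 - 1*(-4)²)) = 1300*(10 + (48 - 1*16)) = 1300*(10 + (48 - 16)) = 1300*(10 + 32) = 1300*42 = 54600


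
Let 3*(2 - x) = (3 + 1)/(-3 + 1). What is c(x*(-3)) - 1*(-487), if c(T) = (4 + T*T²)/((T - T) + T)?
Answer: 1101/2 ≈ 550.50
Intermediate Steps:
x = 8/3 (x = 2 - (3 + 1)/(3*(-3 + 1)) = 2 - 4/(3*(-2)) = 2 - 4*(-1)/(3*2) = 2 - ⅓*(-2) = 2 + ⅔ = 8/3 ≈ 2.6667)
c(T) = (4 + T³)/T (c(T) = (4 + T³)/(0 + T) = (4 + T³)/T)
c(x*(-3)) - 1*(-487) = (4 + ((8/3)*(-3))³)/(((8/3)*(-3))) - 1*(-487) = (4 + (-8)³)/(-8) + 487 = -(4 - 512)/8 + 487 = -⅛*(-508) + 487 = 127/2 + 487 = 1101/2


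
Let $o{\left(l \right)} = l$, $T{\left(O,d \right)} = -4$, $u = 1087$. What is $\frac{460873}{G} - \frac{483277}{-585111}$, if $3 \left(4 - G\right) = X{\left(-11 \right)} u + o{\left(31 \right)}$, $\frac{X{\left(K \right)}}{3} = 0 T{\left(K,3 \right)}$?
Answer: $- \frac{808976403446}{11117109} \approx -72769.0$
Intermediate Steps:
$X{\left(K \right)} = 0$ ($X{\left(K \right)} = 3 \cdot 0 \left(-4\right) = 3 \cdot 0 = 0$)
$G = - \frac{19}{3}$ ($G = 4 - \frac{0 \cdot 1087 + 31}{3} = 4 - \frac{0 + 31}{3} = 4 - \frac{31}{3} = - \frac{19}{3} \approx -6.3333$)
$\frac{460873}{G} - \frac{483277}{-585111} = \frac{460873}{- \frac{19}{3}} - \frac{483277}{-585111} = 460873 \left(- \frac{3}{19}\right) - - \frac{483277}{585111} = - \frac{1382619}{19} + \frac{483277}{585111} = - \frac{808976403446}{11117109}$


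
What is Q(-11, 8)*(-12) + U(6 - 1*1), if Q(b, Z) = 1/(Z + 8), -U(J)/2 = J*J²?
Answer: -1003/4 ≈ -250.75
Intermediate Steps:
U(J) = -2*J³ (U(J) = -2*J*J² = -2*J³)
Q(b, Z) = 1/(8 + Z)
Q(-11, 8)*(-12) + U(6 - 1*1) = -12/(8 + 8) - 2*(6 - 1*1)³ = -12/16 - 2*(6 - 1)³ = (1/16)*(-12) - 2*5³ = -¾ - 2*125 = -¾ - 250 = -1003/4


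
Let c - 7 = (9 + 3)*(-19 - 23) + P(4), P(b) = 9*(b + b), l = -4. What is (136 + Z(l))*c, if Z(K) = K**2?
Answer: -64600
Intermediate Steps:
P(b) = 18*b (P(b) = 9*(2*b) = 18*b)
c = -425 (c = 7 + ((9 + 3)*(-19 - 23) + 18*4) = 7 + (12*(-42) + 72) = 7 + (-504 + 72) = 7 - 432 = -425)
(136 + Z(l))*c = (136 + (-4)**2)*(-425) = (136 + 16)*(-425) = 152*(-425) = -64600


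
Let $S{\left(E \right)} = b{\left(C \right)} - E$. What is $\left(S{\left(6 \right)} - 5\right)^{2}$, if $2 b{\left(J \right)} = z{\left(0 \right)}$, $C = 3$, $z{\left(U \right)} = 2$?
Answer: $100$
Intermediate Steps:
$b{\left(J \right)} = 1$ ($b{\left(J \right)} = \frac{1}{2} \cdot 2 = 1$)
$S{\left(E \right)} = 1 - E$
$\left(S{\left(6 \right)} - 5\right)^{2} = \left(\left(1 - 6\right) - 5\right)^{2} = \left(-5 - 5\right)^{2} = \left(-10\right)^{2} = 100$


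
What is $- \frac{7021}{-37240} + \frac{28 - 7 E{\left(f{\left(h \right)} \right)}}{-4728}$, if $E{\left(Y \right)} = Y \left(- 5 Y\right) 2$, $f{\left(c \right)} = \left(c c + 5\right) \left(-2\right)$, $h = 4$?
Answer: $- \frac{81540047}{3144120} \approx -25.934$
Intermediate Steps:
$f{\left(c \right)} = -10 - 2 c^{2}$ ($f{\left(c \right)} = \left(c^{2} + 5\right) \left(-2\right) = \left(5 + c^{2}\right) \left(-2\right) = -10 - 2 c^{2}$)
$E{\left(Y \right)} = - 10 Y^{2}$ ($E{\left(Y \right)} = - 5 Y^{2} \cdot 2 = - 10 Y^{2}$)
$- \frac{7021}{-37240} + \frac{28 - 7 E{\left(f{\left(h \right)} \right)}}{-4728} = - \frac{7021}{-37240} + \frac{28 - 7 \left(- 10 \left(-10 - 2 \cdot 4^{2}\right)^{2}\right)}{-4728} = \left(-7021\right) \left(- \frac{1}{37240}\right) + \left(28 - 7 \left(- 10 \left(-10 - 32\right)^{2}\right)\right) \left(- \frac{1}{4728}\right) = \frac{1003}{5320} + \left(28 - 7 \left(- 10 \left(-10 - 32\right)^{2}\right)\right) \left(- \frac{1}{4728}\right) = \frac{1003}{5320} + \left(28 - 7 \left(- 10 \left(-42\right)^{2}\right)\right) \left(- \frac{1}{4728}\right) = \frac{1003}{5320} + \left(28 - 7 \left(\left(-10\right) 1764\right)\right) \left(- \frac{1}{4728}\right) = \frac{1003}{5320} + \left(28 - -123480\right) \left(- \frac{1}{4728}\right) = \frac{1003}{5320} + \left(28 + 123480\right) \left(- \frac{1}{4728}\right) = \frac{1003}{5320} + 123508 \left(- \frac{1}{4728}\right) = \frac{1003}{5320} - \frac{30877}{1182} = - \frac{81540047}{3144120}$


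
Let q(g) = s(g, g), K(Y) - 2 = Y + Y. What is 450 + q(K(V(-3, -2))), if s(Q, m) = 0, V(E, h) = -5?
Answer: 450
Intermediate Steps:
K(Y) = 2 + 2*Y (K(Y) = 2 + (Y + Y) = 2 + 2*Y)
q(g) = 0
450 + q(K(V(-3, -2))) = 450 + 0 = 450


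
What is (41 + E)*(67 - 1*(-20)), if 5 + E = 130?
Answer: 14442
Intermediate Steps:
E = 125 (E = -5 + 130 = 125)
(41 + E)*(67 - 1*(-20)) = (41 + 125)*(67 - 1*(-20)) = 166*(67 + 20) = 166*87 = 14442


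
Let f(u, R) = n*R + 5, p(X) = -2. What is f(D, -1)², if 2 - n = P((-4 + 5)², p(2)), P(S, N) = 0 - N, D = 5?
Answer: 25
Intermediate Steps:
P(S, N) = -N
n = 0 (n = 2 - (-1)*(-2) = 2 - 1*2 = 2 - 2 = 0)
f(u, R) = 5 (f(u, R) = 0*R + 5 = 0 + 5 = 5)
f(D, -1)² = 5² = 25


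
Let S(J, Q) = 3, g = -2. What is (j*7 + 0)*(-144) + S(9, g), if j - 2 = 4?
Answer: -6045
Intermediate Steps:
j = 6 (j = 2 + 4 = 6)
(j*7 + 0)*(-144) + S(9, g) = (6*7 + 0)*(-144) + 3 = (42 + 0)*(-144) + 3 = 42*(-144) + 3 = -6048 + 3 = -6045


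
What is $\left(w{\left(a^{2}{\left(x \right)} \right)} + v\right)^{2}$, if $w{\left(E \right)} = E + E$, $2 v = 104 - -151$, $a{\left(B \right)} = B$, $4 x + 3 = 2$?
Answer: $\frac{1042441}{64} \approx 16288.0$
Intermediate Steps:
$x = - \frac{1}{4}$ ($x = - \frac{3}{4} + \frac{1}{4} \cdot 2 = - \frac{3}{4} + \frac{1}{2} = - \frac{1}{4} \approx -0.25$)
$v = \frac{255}{2}$ ($v = \frac{104 - -151}{2} = \frac{104 + 151}{2} = \frac{1}{2} \cdot 255 = \frac{255}{2} \approx 127.5$)
$w{\left(E \right)} = 2 E$
$\left(w{\left(a^{2}{\left(x \right)} \right)} + v\right)^{2} = \left(2 \left(- \frac{1}{4}\right)^{2} + \frac{255}{2}\right)^{2} = \left(2 \cdot \frac{1}{16} + \frac{255}{2}\right)^{2} = \left(\frac{1}{8} + \frac{255}{2}\right)^{2} = \left(\frac{1021}{8}\right)^{2} = \frac{1042441}{64}$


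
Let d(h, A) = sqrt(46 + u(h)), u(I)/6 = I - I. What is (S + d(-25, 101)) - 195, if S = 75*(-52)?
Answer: -4095 + sqrt(46) ≈ -4088.2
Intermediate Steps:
S = -3900
u(I) = 0 (u(I) = 6*(I - I) = 6*0 = 0)
d(h, A) = sqrt(46) (d(h, A) = sqrt(46 + 0) = sqrt(46))
(S + d(-25, 101)) - 195 = (-3900 + sqrt(46)) - 195 = -4095 + sqrt(46)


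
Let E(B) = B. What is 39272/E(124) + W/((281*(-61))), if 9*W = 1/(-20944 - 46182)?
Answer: 101669915057323/321019287714 ≈ 316.71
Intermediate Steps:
W = -1/604134 (W = 1/(9*(-20944 - 46182)) = (⅑)/(-67126) = (⅑)*(-1/67126) = -1/604134 ≈ -1.6553e-6)
39272/E(124) + W/((281*(-61))) = 39272/124 - 1/(604134*(281*(-61))) = 39272*(1/124) - 1/604134/(-17141) = 9818/31 - 1/604134*(-1/17141) = 9818/31 + 1/10355460894 = 101669915057323/321019287714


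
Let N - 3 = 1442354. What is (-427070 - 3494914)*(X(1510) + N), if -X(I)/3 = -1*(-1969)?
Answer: -5633733916800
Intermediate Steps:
N = 1442357 (N = 3 + 1442354 = 1442357)
X(I) = -5907 (X(I) = -(-3)*(-1969) = -3*1969 = -5907)
(-427070 - 3494914)*(X(1510) + N) = (-427070 - 3494914)*(-5907 + 1442357) = -3921984*1436450 = -5633733916800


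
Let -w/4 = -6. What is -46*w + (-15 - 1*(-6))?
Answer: -1113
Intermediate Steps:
w = 24 (w = -4*(-6) = 24)
-46*w + (-15 - 1*(-6)) = -46*24 + (-15 - 1*(-6)) = -1104 + (-15 + 6) = -1104 - 9 = -1113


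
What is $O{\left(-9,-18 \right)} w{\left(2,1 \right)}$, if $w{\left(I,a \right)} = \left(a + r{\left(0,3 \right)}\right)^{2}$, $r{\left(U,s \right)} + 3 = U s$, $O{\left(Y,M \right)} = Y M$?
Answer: $648$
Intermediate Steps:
$O{\left(Y,M \right)} = M Y$
$r{\left(U,s \right)} = -3 + U s$
$w{\left(I,a \right)} = \left(-3 + a\right)^{2}$ ($w{\left(I,a \right)} = \left(a + \left(-3 + 0 \cdot 3\right)\right)^{2} = \left(a + \left(-3 + 0\right)\right)^{2} = \left(a - 3\right)^{2} = \left(-3 + a\right)^{2}$)
$O{\left(-9,-18 \right)} w{\left(2,1 \right)} = \left(-18\right) \left(-9\right) \left(-3 + 1\right)^{2} = 162 \left(-2\right)^{2} = 162 \cdot 4 = 648$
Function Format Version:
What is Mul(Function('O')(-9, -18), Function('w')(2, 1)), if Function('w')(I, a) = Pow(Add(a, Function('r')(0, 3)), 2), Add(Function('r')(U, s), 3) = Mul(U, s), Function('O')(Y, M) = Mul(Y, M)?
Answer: 648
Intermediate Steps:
Function('O')(Y, M) = Mul(M, Y)
Function('r')(U, s) = Add(-3, Mul(U, s))
Function('w')(I, a) = Pow(Add(-3, a), 2) (Function('w')(I, a) = Pow(Add(a, Add(-3, Mul(0, 3))), 2) = Pow(Add(a, Add(-3, 0)), 2) = Pow(Add(a, -3), 2) = Pow(Add(-3, a), 2))
Mul(Function('O')(-9, -18), Function('w')(2, 1)) = Mul(Mul(-18, -9), Pow(Add(-3, 1), 2)) = Mul(162, Pow(-2, 2)) = Mul(162, 4) = 648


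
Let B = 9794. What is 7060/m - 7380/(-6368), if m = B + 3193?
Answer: 35200535/20675304 ≈ 1.7025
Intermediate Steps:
m = 12987 (m = 9794 + 3193 = 12987)
7060/m - 7380/(-6368) = 7060/12987 - 7380/(-6368) = 7060*(1/12987) - 7380*(-1/6368) = 7060/12987 + 1845/1592 = 35200535/20675304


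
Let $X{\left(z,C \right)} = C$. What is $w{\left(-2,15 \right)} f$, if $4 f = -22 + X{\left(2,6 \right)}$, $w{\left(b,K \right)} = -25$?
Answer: $100$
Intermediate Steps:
$f = -4$ ($f = \frac{-22 + 6}{4} = \frac{1}{4} \left(-16\right) = -4$)
$w{\left(-2,15 \right)} f = \left(-25\right) \left(-4\right) = 100$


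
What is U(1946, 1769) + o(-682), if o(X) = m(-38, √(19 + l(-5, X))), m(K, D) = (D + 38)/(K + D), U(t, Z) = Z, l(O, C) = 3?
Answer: 1257026/711 - 38*√22/711 ≈ 1767.7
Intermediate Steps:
m(K, D) = (38 + D)/(D + K)
o(X) = (38 + √22)/(-38 + √22) (o(X) = (38 + √(19 + 3))/(√(19 + 3) - 38) = (38 + √22)/(√22 - 38) = (38 + √22)/(-38 + √22))
U(1946, 1769) + o(-682) = 1769 + (-733/711 - 38*√22/711) = 1257026/711 - 38*√22/711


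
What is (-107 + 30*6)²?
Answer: 5329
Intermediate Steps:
(-107 + 30*6)² = (-107 + 180)² = 73² = 5329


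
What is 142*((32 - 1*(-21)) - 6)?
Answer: 6674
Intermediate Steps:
142*((32 - 1*(-21)) - 6) = 142*((32 + 21) - 6) = 142*(53 - 6) = 142*47 = 6674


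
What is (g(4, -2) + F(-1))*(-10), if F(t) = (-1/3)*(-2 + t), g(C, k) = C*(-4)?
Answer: 150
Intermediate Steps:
g(C, k) = -4*C
F(t) = ⅔ - t/3 (F(t) = (-1*⅓)*(-2 + t) = -(-2 + t)/3 = ⅔ - t/3)
(g(4, -2) + F(-1))*(-10) = (-4*4 + (⅔ - ⅓*(-1)))*(-10) = (-16 + (⅔ + ⅓))*(-10) = (-16 + 1)*(-10) = -15*(-10) = 150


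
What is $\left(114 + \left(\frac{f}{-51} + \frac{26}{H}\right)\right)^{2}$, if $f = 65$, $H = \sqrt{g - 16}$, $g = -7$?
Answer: $\frac{758414747}{59823} - \frac{298948 i \sqrt{23}}{1173} \approx 12678.0 - 1222.3 i$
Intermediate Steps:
$H = i \sqrt{23}$ ($H = \sqrt{-7 - 16} = \sqrt{-23} = i \sqrt{23} \approx 4.7958 i$)
$\left(114 + \left(\frac{f}{-51} + \frac{26}{H}\right)\right)^{2} = \left(114 + \left(\frac{65}{-51} + \frac{26}{i \sqrt{23}}\right)\right)^{2} = \left(114 + \left(65 \left(- \frac{1}{51}\right) + 26 \left(- \frac{i \sqrt{23}}{23}\right)\right)\right)^{2} = \left(114 - \left(\frac{65}{51} + \frac{26 i \sqrt{23}}{23}\right)\right)^{2} = \left(\frac{5749}{51} - \frac{26 i \sqrt{23}}{23}\right)^{2}$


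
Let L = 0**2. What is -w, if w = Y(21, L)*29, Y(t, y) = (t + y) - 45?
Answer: 696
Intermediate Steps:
L = 0
Y(t, y) = -45 + t + y
w = -696 (w = (-45 + 21 + 0)*29 = -24*29 = -696)
-w = -1*(-696) = 696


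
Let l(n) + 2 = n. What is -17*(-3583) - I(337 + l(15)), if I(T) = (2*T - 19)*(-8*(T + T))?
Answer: 3874511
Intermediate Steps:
l(n) = -2 + n
I(T) = -16*T*(-19 + 2*T) (I(T) = (-19 + 2*T)*(-16*T) = -16*T*(-19 + 2*T))
-17*(-3583) - I(337 + l(15)) = -17*(-3583) - 16*(337 + (-2 + 15))*(19 - 2*(337 + (-2 + 15))) = 60911 - 16*(337 + 13)*(19 - 2*(337 + 13)) = 60911 - 16*350*(19 - 2*350) = 60911 - 16*350*(19 - 700) = 60911 - 16*350*(-681) = 60911 - 1*(-3813600) = 60911 + 3813600 = 3874511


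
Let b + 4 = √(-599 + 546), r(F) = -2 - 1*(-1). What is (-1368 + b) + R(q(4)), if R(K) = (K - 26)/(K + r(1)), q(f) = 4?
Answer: -4138/3 + I*√53 ≈ -1379.3 + 7.2801*I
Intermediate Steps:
r(F) = -1 (r(F) = -2 + 1 = -1)
b = -4 + I*√53 (b = -4 + √(-599 + 546) = -4 + √(-53) = -4 + I*√53 ≈ -4.0 + 7.2801*I)
R(K) = (-26 + K)/(-1 + K) (R(K) = (K - 26)/(K - 1) = (-26 + K)/(-1 + K))
(-1368 + b) + R(q(4)) = (-1368 + (-4 + I*√53)) + (-26 + 4)/(-1 + 4) = (-1372 + I*√53) - 22/3 = -4138/3 + I*√53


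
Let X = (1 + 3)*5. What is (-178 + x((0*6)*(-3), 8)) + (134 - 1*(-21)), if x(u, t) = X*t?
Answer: 137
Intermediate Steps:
X = 20 (X = 4*5 = 20)
x(u, t) = 20*t
(-178 + x((0*6)*(-3), 8)) + (134 - 1*(-21)) = (-178 + 20*8) + (134 - 1*(-21)) = (-178 + 160) + (134 + 21) = -18 + 155 = 137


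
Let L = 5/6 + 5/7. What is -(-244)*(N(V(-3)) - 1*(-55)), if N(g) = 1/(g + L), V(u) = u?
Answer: 13252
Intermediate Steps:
L = 65/42 (L = 5*(1/6) + 5*(1/7) = 5/6 + 5/7 = 65/42 ≈ 1.5476)
N(g) = 1/(65/42 + g) (N(g) = 1/(g + 65/42) = 1/(65/42 + g))
-(-244)*(N(V(-3)) - 1*(-55)) = -(-244)*(42/(65 + 42*(-3)) - 1*(-55)) = -(-244)*(42/(65 - 126) + 55) = -(-244)*(42/(-61) + 55) = -(-244)*(42*(-1/61) + 55) = -(-244)*(-42/61 + 55) = -(-244)*3313/61 = -244*(-3313/61) = 13252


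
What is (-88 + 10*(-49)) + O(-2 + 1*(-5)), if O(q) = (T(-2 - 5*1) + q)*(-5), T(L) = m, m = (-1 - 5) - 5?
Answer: -488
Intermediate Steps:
m = -11 (m = -6 - 5 = -11)
T(L) = -11
O(q) = 55 - 5*q (O(q) = (-11 + q)*(-5) = 55 - 5*q)
(-88 + 10*(-49)) + O(-2 + 1*(-5)) = (-88 + 10*(-49)) + (55 - 5*(-2 + 1*(-5))) = (-88 - 490) + (55 - 5*(-2 - 5)) = -578 + (55 - 5*(-7)) = -578 + (55 + 35) = -578 + 90 = -488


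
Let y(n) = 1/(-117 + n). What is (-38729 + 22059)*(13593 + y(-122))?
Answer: -54156262420/239 ≈ -2.2660e+8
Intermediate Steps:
(-38729 + 22059)*(13593 + y(-122)) = (-38729 + 22059)*(13593 + 1/(-117 - 122)) = -16670*(13593 + 1/(-239)) = -16670*(13593 - 1/239) = -16670*3248726/239 = -54156262420/239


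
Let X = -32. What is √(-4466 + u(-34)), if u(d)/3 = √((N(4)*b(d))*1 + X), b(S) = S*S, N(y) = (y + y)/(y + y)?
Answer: √(-4466 + 6*√281) ≈ 66.071*I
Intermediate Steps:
N(y) = 1 (N(y) = (2*y)/((2*y)) = (2*y)*(1/(2*y)) = 1)
b(S) = S²
u(d) = 3*√(-32 + d²) (u(d) = 3*√((1*d²)*1 - 32) = 3*√(d²*1 - 32) = 3*√(d² - 32) = 3*√(-32 + d²))
√(-4466 + u(-34)) = √(-4466 + 3*√(-32 + (-34)²)) = √(-4466 + 3*√(-32 + 1156)) = √(-4466 + 3*√1124) = √(-4466 + 3*(2*√281)) = √(-4466 + 6*√281)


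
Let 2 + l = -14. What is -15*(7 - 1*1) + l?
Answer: -106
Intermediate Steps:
l = -16 (l = -2 - 14 = -16)
-15*(7 - 1*1) + l = -15*(7 - 1*1) - 16 = -15*(7 - 1) - 16 = -15*6 - 16 = -90 - 16 = -106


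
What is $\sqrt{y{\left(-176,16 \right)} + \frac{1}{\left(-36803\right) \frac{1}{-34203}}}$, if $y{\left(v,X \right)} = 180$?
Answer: $\frac{\sqrt{1450069341}}{2831} \approx 13.451$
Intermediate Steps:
$\sqrt{y{\left(-176,16 \right)} + \frac{1}{\left(-36803\right) \frac{1}{-34203}}} = \sqrt{180 + \frac{1}{\left(-36803\right) \frac{1}{-34203}}} = \sqrt{180 + \frac{1}{\left(-36803\right) \left(- \frac{1}{34203}\right)}} = \sqrt{180 + \frac{1}{\frac{2831}{2631}}} = \sqrt{180 + \frac{2631}{2831}} = \sqrt{\frac{512211}{2831}} = \frac{\sqrt{1450069341}}{2831}$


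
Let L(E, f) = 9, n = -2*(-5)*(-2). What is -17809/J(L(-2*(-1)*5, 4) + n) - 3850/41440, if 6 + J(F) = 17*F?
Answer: 10532313/114256 ≈ 92.182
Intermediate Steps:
n = -20 (n = 10*(-2) = -20)
J(F) = -6 + 17*F
-17809/J(L(-2*(-1)*5, 4) + n) - 3850/41440 = -17809/(-6 + 17*(9 - 20)) - 3850/41440 = -17809/(-6 + 17*(-11)) - 3850*1/41440 = -17809/(-6 - 187) - 55/592 = -17809/(-193) - 55/592 = -17809*(-1/193) - 55/592 = 17809/193 - 55/592 = 10532313/114256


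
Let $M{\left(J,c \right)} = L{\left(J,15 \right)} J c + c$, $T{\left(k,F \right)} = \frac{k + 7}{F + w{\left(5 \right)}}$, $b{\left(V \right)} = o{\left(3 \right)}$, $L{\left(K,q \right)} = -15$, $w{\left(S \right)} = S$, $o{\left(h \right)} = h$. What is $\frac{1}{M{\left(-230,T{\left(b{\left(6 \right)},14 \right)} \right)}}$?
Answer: $\frac{19}{34510} \approx 0.00055057$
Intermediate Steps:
$b{\left(V \right)} = 3$
$T{\left(k,F \right)} = \frac{7 + k}{5 + F}$ ($T{\left(k,F \right)} = \frac{k + 7}{F + 5} = \frac{7 + k}{5 + F}$)
$M{\left(J,c \right)} = c - 15 J c$ ($M{\left(J,c \right)} = - 15 J c + c = c - 15 J c$)
$\frac{1}{M{\left(-230,T{\left(b{\left(6 \right)},14 \right)} \right)}} = \frac{1}{\frac{7 + 3}{5 + 14} \left(1 - -3450\right)} = \frac{1}{\frac{1}{19} \cdot 10 \left(1 + 3450\right)} = \frac{1}{\frac{1}{19} \cdot 10 \cdot 3451} = \frac{1}{\frac{10}{19} \cdot 3451} = \frac{1}{\frac{34510}{19}} = \frac{19}{34510}$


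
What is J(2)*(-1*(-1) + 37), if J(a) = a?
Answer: 76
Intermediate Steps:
J(2)*(-1*(-1) + 37) = 2*(-1*(-1) + 37) = 2*(1 + 37) = 2*38 = 76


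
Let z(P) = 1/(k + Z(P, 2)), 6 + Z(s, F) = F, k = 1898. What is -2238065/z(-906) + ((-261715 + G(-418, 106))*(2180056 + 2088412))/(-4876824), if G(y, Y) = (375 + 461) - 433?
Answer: -861301250167526/203201 ≈ -4.2387e+9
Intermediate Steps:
G(y, Y) = 403 (G(y, Y) = 836 - 433 = 403)
Z(s, F) = -6 + F
z(P) = 1/1894 (z(P) = 1/(1898 + (-6 + 2)) = 1/(1898 - 4) = 1/1894)
-2238065/z(-906) + ((-261715 + G(-418, 106))*(2180056 + 2088412))/(-4876824) = -2238065/1/1894 + ((-261715 + 403)*(2180056 + 2088412))/(-4876824) = -2238065*1894 - 261312*4268468*(-1/4876824) = -4238895110 - 1115401910016*(-1/4876824) = -4238895110 + 46475079584/203201 = -861301250167526/203201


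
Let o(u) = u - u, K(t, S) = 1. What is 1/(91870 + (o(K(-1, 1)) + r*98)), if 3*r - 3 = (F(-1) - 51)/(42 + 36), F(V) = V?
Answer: 9/827516 ≈ 1.0876e-5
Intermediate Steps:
o(u) = 0
r = 7/9 (r = 1 + ((-1 - 51)/(42 + 36))/3 = 1 + (-52/78)/3 = 1 + (-52*1/78)/3 = 1 + (1/3)*(-2/3) = 1 - 2/9 = 7/9 ≈ 0.77778)
1/(91870 + (o(K(-1, 1)) + r*98)) = 1/(91870 + (0 + (7/9)*98)) = 1/(91870 + (0 + 686/9)) = 1/(91870 + 686/9) = 1/(827516/9) = 9/827516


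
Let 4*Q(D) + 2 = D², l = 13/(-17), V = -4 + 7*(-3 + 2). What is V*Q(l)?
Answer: 4499/1156 ≈ 3.8919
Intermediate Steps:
V = -11 (V = -4 + 7*(-1) = -4 - 7 = -11)
l = -13/17 (l = 13*(-1/17) = -13/17 ≈ -0.76471)
Q(D) = -½ + D²/4
V*Q(l) = -11*(-½ + (-13/17)²/4) = -11*(-½ + (¼)*(169/289)) = -11*(-½ + 169/1156) = -11*(-409/1156) = 4499/1156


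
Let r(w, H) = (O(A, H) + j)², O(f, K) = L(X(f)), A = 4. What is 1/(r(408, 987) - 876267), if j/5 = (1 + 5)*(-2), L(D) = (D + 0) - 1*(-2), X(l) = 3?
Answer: -1/873242 ≈ -1.1452e-6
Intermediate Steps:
L(D) = 2 + D (L(D) = D + 2 = 2 + D)
O(f, K) = 5 (O(f, K) = 2 + 3 = 5)
j = -60 (j = 5*((1 + 5)*(-2)) = 5*(6*(-2)) = 5*(-12) = -60)
r(w, H) = 3025 (r(w, H) = (5 - 60)² = (-55)² = 3025)
1/(r(408, 987) - 876267) = 1/(3025 - 876267) = 1/(-873242) = -1/873242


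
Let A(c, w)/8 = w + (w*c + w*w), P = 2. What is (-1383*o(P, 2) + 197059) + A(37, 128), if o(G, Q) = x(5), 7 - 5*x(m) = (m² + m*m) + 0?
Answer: 1894684/5 ≈ 3.7894e+5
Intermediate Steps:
x(m) = 7/5 - 2*m²/5 (x(m) = 7/5 - ((m² + m*m) + 0)/5 = 7/5 - ((m² + m²) + 0)/5 = 7/5 - (2*m² + 0)/5 = 7/5 - 2*m²/5)
o(G, Q) = -43/5 (o(G, Q) = 7/5 - ⅖*5² = 7/5 - ⅖*25 = 7/5 - 10 = -43/5)
A(c, w) = 8*w + 8*w² + 8*c*w (A(c, w) = 8*(w + (w*c + w*w)) = 8*(w + (c*w + w²)) = 8*(w + (w² + c*w)) = 8*(w + w² + c*w) = 8*w + 8*w² + 8*c*w)
(-1383*o(P, 2) + 197059) + A(37, 128) = (-1383*(-43/5) + 197059) + 8*128*(1 + 37 + 128) = (59469/5 + 197059) + 8*128*166 = 1044764/5 + 169984 = 1894684/5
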